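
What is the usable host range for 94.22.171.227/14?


Network: 94.20.0.0
Broadcast: 94.23.255.255
First usable = network + 1
Last usable = broadcast - 1
Range: 94.20.0.1 to 94.23.255.254


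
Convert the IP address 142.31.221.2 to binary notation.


142 = 10001110
31 = 00011111
221 = 11011101
2 = 00000010
Binary: 10001110.00011111.11011101.00000010


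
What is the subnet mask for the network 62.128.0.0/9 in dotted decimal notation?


/9 means 9 network bits, 23 host bits
Binary: 11111111100000000000000000000000
Mask: 255.128.0.0


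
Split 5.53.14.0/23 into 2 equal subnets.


New prefix = 23 + 1 = 24
Each subnet has 256 addresses
  5.53.14.0/24
  5.53.15.0/24
Subnets: 5.53.14.0/24, 5.53.15.0/24


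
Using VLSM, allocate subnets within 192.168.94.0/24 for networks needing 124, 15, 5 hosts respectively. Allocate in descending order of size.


124 hosts -> /25 (126 usable): 192.168.94.0/25
15 hosts -> /27 (30 usable): 192.168.94.128/27
5 hosts -> /29 (6 usable): 192.168.94.160/29
Allocation: 192.168.94.0/25 (124 hosts, 126 usable); 192.168.94.128/27 (15 hosts, 30 usable); 192.168.94.160/29 (5 hosts, 6 usable)


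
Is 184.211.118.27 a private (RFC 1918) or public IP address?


RFC 1918 private ranges:
  10.0.0.0/8 (10.0.0.0 - 10.255.255.255)
  172.16.0.0/12 (172.16.0.0 - 172.31.255.255)
  192.168.0.0/16 (192.168.0.0 - 192.168.255.255)
Public (not in any RFC 1918 range)


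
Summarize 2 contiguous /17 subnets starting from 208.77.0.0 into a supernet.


Original prefix: /17
Number of subnets: 2 = 2^1
New prefix = 17 - 1 = 16
Supernet: 208.77.0.0/16


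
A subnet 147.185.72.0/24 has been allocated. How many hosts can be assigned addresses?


Host bits = 32 - 24 = 8
Total addresses = 2^8 = 256
Usable = total - 2 (network and broadcast)
Usable hosts: 254


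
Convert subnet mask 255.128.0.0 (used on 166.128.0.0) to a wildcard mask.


Subnet mask: 255.128.0.0
Wildcard = 255.255.255.255 - subnet mask
255 - 255 = 0
255 - 128 = 127
255 - 0 = 255
255 - 0 = 255
Wildcard: 0.127.255.255


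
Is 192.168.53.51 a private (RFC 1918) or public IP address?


RFC 1918 private ranges:
  10.0.0.0/8 (10.0.0.0 - 10.255.255.255)
  172.16.0.0/12 (172.16.0.0 - 172.31.255.255)
  192.168.0.0/16 (192.168.0.0 - 192.168.255.255)
Private (in 192.168.0.0/16)


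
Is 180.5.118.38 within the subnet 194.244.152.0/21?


Subnet network: 194.244.152.0
Test IP AND mask: 180.5.112.0
No, 180.5.118.38 is not in 194.244.152.0/21


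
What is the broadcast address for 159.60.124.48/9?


Network: 159.0.0.0/9
Host bits = 23
Set all host bits to 1:
Broadcast: 159.127.255.255


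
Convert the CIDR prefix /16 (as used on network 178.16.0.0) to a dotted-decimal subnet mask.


/16 means 16 network bits, 16 host bits
Binary: 11111111111111110000000000000000
Mask: 255.255.0.0


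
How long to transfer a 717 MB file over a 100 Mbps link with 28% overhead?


Effective throughput = 100 * (1 - 28/100) = 72 Mbps
File size in Mb = 717 * 8 = 5736 Mb
Time = 5736 / 72
Time = 79.6667 seconds


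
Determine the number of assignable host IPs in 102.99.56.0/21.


Host bits = 32 - 21 = 11
Total addresses = 2^11 = 2048
Usable = total - 2 (network and broadcast)
Usable hosts: 2046


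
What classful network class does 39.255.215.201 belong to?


First octet: 39
Binary: 00100111
0xxxxxxx -> Class A (1-126)
Class A, default mask 255.0.0.0 (/8)


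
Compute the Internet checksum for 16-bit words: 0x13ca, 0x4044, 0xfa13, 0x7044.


Sum all words (with carry folding):
+ 0x13ca = 0x13ca
+ 0x4044 = 0x540e
+ 0xfa13 = 0x4e22
+ 0x7044 = 0xbe66
One's complement: ~0xbe66
Checksum = 0x4199


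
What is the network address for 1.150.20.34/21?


IP:   00000001.10010110.00010100.00100010
Mask: 11111111.11111111.11111000.00000000
AND operation:
Net:  00000001.10010110.00010000.00000000
Network: 1.150.16.0/21


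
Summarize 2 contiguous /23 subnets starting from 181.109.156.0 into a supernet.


Original prefix: /23
Number of subnets: 2 = 2^1
New prefix = 23 - 1 = 22
Supernet: 181.109.156.0/22


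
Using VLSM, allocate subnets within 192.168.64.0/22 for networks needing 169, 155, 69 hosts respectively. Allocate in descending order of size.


169 hosts -> /24 (254 usable): 192.168.64.0/24
155 hosts -> /24 (254 usable): 192.168.65.0/24
69 hosts -> /25 (126 usable): 192.168.66.0/25
Allocation: 192.168.64.0/24 (169 hosts, 254 usable); 192.168.65.0/24 (155 hosts, 254 usable); 192.168.66.0/25 (69 hosts, 126 usable)


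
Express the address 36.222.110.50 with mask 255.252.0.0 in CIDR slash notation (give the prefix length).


Binary: 11111111.11111100.00000000.00000000
Count leading 1s
Prefix: /14


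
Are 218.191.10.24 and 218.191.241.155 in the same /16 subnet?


Mask: 255.255.0.0
218.191.10.24 AND mask = 218.191.0.0
218.191.241.155 AND mask = 218.191.0.0
Yes, same subnet (218.191.0.0)


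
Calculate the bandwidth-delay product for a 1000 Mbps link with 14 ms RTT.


BDP = bandwidth * RTT
= 1000 Mbps * 14 ms
= 1000 * 1e6 * 14 / 1000 bits
= 14000000 bits
= 1750000 bytes
= 1708.9844 KB
BDP = 14000000 bits (1750000 bytes)


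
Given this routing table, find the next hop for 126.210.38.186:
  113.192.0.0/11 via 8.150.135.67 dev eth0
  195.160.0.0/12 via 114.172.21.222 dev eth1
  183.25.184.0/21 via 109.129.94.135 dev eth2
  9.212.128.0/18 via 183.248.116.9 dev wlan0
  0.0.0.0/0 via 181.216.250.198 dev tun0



Longest prefix match for 126.210.38.186:
  /11 113.192.0.0: no
  /12 195.160.0.0: no
  /21 183.25.184.0: no
  /18 9.212.128.0: no
  /0 0.0.0.0: MATCH
Selected: next-hop 181.216.250.198 via tun0 (matched /0)


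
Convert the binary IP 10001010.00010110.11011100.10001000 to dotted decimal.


10001010 = 138
00010110 = 22
11011100 = 220
10001000 = 136
IP: 138.22.220.136


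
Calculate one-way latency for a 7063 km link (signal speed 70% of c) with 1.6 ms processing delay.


Speed = 0.7 * 3e5 km/s = 210000 km/s
Propagation delay = 7063 / 210000 = 0.0336 s = 33.6333 ms
Processing delay = 1.6 ms
Total one-way latency = 35.2333 ms


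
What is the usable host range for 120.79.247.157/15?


Network: 120.78.0.0
Broadcast: 120.79.255.255
First usable = network + 1
Last usable = broadcast - 1
Range: 120.78.0.1 to 120.79.255.254


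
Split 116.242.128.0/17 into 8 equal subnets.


New prefix = 17 + 3 = 20
Each subnet has 4096 addresses
  116.242.128.0/20
  116.242.144.0/20
  116.242.160.0/20
  116.242.176.0/20
  116.242.192.0/20
  116.242.208.0/20
  116.242.224.0/20
  116.242.240.0/20
Subnets: 116.242.128.0/20, 116.242.144.0/20, 116.242.160.0/20, 116.242.176.0/20, 116.242.192.0/20, 116.242.208.0/20, 116.242.224.0/20, 116.242.240.0/20


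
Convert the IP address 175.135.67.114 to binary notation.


175 = 10101111
135 = 10000111
67 = 01000011
114 = 01110010
Binary: 10101111.10000111.01000011.01110010


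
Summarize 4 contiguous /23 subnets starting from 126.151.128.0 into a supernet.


Original prefix: /23
Number of subnets: 4 = 2^2
New prefix = 23 - 2 = 21
Supernet: 126.151.128.0/21


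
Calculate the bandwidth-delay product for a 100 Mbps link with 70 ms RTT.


BDP = bandwidth * RTT
= 100 Mbps * 70 ms
= 100 * 1e6 * 70 / 1000 bits
= 7000000 bits
= 875000 bytes
= 854.4922 KB
BDP = 7000000 bits (875000 bytes)


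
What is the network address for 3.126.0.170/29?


IP:   00000011.01111110.00000000.10101010
Mask: 11111111.11111111.11111111.11111000
AND operation:
Net:  00000011.01111110.00000000.10101000
Network: 3.126.0.168/29


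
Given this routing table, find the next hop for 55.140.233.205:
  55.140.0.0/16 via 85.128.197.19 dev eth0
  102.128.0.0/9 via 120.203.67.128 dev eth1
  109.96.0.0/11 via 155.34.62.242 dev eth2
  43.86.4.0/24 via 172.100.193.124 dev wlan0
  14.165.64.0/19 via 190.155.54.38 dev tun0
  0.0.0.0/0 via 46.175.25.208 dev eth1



Longest prefix match for 55.140.233.205:
  /16 55.140.0.0: MATCH
  /9 102.128.0.0: no
  /11 109.96.0.0: no
  /24 43.86.4.0: no
  /19 14.165.64.0: no
  /0 0.0.0.0: MATCH
Selected: next-hop 85.128.197.19 via eth0 (matched /16)


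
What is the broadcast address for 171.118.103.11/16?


Network: 171.118.0.0/16
Host bits = 16
Set all host bits to 1:
Broadcast: 171.118.255.255


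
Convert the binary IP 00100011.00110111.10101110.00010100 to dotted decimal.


00100011 = 35
00110111 = 55
10101110 = 174
00010100 = 20
IP: 35.55.174.20


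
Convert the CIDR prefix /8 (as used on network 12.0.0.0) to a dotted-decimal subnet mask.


/8 means 8 network bits, 24 host bits
Binary: 11111111000000000000000000000000
Mask: 255.0.0.0


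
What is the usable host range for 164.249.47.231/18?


Network: 164.249.0.0
Broadcast: 164.249.63.255
First usable = network + 1
Last usable = broadcast - 1
Range: 164.249.0.1 to 164.249.63.254


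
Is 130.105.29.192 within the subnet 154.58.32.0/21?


Subnet network: 154.58.32.0
Test IP AND mask: 130.105.24.0
No, 130.105.29.192 is not in 154.58.32.0/21


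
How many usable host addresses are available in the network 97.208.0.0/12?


Host bits = 32 - 12 = 20
Total addresses = 2^20 = 1048576
Usable = total - 2 (network and broadcast)
Usable hosts: 1048574


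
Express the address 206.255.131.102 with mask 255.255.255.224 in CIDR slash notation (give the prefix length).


Binary: 11111111.11111111.11111111.11100000
Count leading 1s
Prefix: /27


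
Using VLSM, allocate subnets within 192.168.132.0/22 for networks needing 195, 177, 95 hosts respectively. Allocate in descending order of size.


195 hosts -> /24 (254 usable): 192.168.132.0/24
177 hosts -> /24 (254 usable): 192.168.133.0/24
95 hosts -> /25 (126 usable): 192.168.134.0/25
Allocation: 192.168.132.0/24 (195 hosts, 254 usable); 192.168.133.0/24 (177 hosts, 254 usable); 192.168.134.0/25 (95 hosts, 126 usable)


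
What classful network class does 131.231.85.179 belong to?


First octet: 131
Binary: 10000011
10xxxxxx -> Class B (128-191)
Class B, default mask 255.255.0.0 (/16)


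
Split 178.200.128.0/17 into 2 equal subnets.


New prefix = 17 + 1 = 18
Each subnet has 16384 addresses
  178.200.128.0/18
  178.200.192.0/18
Subnets: 178.200.128.0/18, 178.200.192.0/18


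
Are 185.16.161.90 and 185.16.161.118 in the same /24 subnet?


Mask: 255.255.255.0
185.16.161.90 AND mask = 185.16.161.0
185.16.161.118 AND mask = 185.16.161.0
Yes, same subnet (185.16.161.0)


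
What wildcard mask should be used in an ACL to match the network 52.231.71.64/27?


Subnet mask: 255.255.255.224
Wildcard = 255.255.255.255 - subnet mask
255 - 255 = 0
255 - 255 = 0
255 - 255 = 0
255 - 224 = 31
Wildcard: 0.0.0.31


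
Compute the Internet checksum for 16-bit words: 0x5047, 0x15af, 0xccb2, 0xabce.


Sum all words (with carry folding):
+ 0x5047 = 0x5047
+ 0x15af = 0x65f6
+ 0xccb2 = 0x32a9
+ 0xabce = 0xde77
One's complement: ~0xde77
Checksum = 0x2188


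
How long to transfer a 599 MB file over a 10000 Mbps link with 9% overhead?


Effective throughput = 10000 * (1 - 9/100) = 9100 Mbps
File size in Mb = 599 * 8 = 4792 Mb
Time = 4792 / 9100
Time = 0.5266 seconds


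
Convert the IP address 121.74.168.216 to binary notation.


121 = 01111001
74 = 01001010
168 = 10101000
216 = 11011000
Binary: 01111001.01001010.10101000.11011000


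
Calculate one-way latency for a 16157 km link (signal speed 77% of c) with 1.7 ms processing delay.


Speed = 0.77 * 3e5 km/s = 231000 km/s
Propagation delay = 16157 / 231000 = 0.0699 s = 69.9437 ms
Processing delay = 1.7 ms
Total one-way latency = 71.6437 ms


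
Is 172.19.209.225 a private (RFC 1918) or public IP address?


RFC 1918 private ranges:
  10.0.0.0/8 (10.0.0.0 - 10.255.255.255)
  172.16.0.0/12 (172.16.0.0 - 172.31.255.255)
  192.168.0.0/16 (192.168.0.0 - 192.168.255.255)
Private (in 172.16.0.0/12)


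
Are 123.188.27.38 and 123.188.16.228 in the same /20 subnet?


Mask: 255.255.240.0
123.188.27.38 AND mask = 123.188.16.0
123.188.16.228 AND mask = 123.188.16.0
Yes, same subnet (123.188.16.0)


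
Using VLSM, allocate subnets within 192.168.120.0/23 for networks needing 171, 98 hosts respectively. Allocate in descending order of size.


171 hosts -> /24 (254 usable): 192.168.120.0/24
98 hosts -> /25 (126 usable): 192.168.121.0/25
Allocation: 192.168.120.0/24 (171 hosts, 254 usable); 192.168.121.0/25 (98 hosts, 126 usable)


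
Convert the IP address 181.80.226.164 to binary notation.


181 = 10110101
80 = 01010000
226 = 11100010
164 = 10100100
Binary: 10110101.01010000.11100010.10100100


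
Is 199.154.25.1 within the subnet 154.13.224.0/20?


Subnet network: 154.13.224.0
Test IP AND mask: 199.154.16.0
No, 199.154.25.1 is not in 154.13.224.0/20


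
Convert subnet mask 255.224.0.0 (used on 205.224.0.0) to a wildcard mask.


Subnet mask: 255.224.0.0
Wildcard = 255.255.255.255 - subnet mask
255 - 255 = 0
255 - 224 = 31
255 - 0 = 255
255 - 0 = 255
Wildcard: 0.31.255.255


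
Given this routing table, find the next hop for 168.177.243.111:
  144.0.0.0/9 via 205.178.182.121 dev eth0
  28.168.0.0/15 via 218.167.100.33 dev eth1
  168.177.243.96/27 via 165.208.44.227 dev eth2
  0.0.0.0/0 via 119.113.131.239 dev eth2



Longest prefix match for 168.177.243.111:
  /9 144.0.0.0: no
  /15 28.168.0.0: no
  /27 168.177.243.96: MATCH
  /0 0.0.0.0: MATCH
Selected: next-hop 165.208.44.227 via eth2 (matched /27)


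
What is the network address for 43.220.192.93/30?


IP:   00101011.11011100.11000000.01011101
Mask: 11111111.11111111.11111111.11111100
AND operation:
Net:  00101011.11011100.11000000.01011100
Network: 43.220.192.92/30


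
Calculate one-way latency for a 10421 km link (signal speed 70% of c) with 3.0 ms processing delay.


Speed = 0.7 * 3e5 km/s = 210000 km/s
Propagation delay = 10421 / 210000 = 0.0496 s = 49.6238 ms
Processing delay = 3.0 ms
Total one-way latency = 52.6238 ms


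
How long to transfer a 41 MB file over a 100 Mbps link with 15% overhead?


Effective throughput = 100 * (1 - 15/100) = 85 Mbps
File size in Mb = 41 * 8 = 328 Mb
Time = 328 / 85
Time = 3.8588 seconds


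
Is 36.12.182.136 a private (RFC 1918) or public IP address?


RFC 1918 private ranges:
  10.0.0.0/8 (10.0.0.0 - 10.255.255.255)
  172.16.0.0/12 (172.16.0.0 - 172.31.255.255)
  192.168.0.0/16 (192.168.0.0 - 192.168.255.255)
Public (not in any RFC 1918 range)


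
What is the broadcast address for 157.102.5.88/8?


Network: 157.0.0.0/8
Host bits = 24
Set all host bits to 1:
Broadcast: 157.255.255.255


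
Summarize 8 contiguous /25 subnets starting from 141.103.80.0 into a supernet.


Original prefix: /25
Number of subnets: 8 = 2^3
New prefix = 25 - 3 = 22
Supernet: 141.103.80.0/22


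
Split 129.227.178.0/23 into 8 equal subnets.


New prefix = 23 + 3 = 26
Each subnet has 64 addresses
  129.227.178.0/26
  129.227.178.64/26
  129.227.178.128/26
  129.227.178.192/26
  129.227.179.0/26
  129.227.179.64/26
  129.227.179.128/26
  129.227.179.192/26
Subnets: 129.227.178.0/26, 129.227.178.64/26, 129.227.178.128/26, 129.227.178.192/26, 129.227.179.0/26, 129.227.179.64/26, 129.227.179.128/26, 129.227.179.192/26


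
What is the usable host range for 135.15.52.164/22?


Network: 135.15.52.0
Broadcast: 135.15.55.255
First usable = network + 1
Last usable = broadcast - 1
Range: 135.15.52.1 to 135.15.55.254


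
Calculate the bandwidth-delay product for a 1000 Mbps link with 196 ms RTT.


BDP = bandwidth * RTT
= 1000 Mbps * 196 ms
= 1000 * 1e6 * 196 / 1000 bits
= 196000000 bits
= 24500000 bytes
= 23925.7812 KB
BDP = 196000000 bits (24500000 bytes)


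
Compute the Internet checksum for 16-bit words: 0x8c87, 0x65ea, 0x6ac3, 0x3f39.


Sum all words (with carry folding):
+ 0x8c87 = 0x8c87
+ 0x65ea = 0xf271
+ 0x6ac3 = 0x5d35
+ 0x3f39 = 0x9c6e
One's complement: ~0x9c6e
Checksum = 0x6391


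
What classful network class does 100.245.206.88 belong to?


First octet: 100
Binary: 01100100
0xxxxxxx -> Class A (1-126)
Class A, default mask 255.0.0.0 (/8)


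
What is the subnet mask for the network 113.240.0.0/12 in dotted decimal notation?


/12 means 12 network bits, 20 host bits
Binary: 11111111111100000000000000000000
Mask: 255.240.0.0


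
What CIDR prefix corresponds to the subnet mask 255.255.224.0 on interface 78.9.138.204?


Binary: 11111111.11111111.11100000.00000000
Count leading 1s
Prefix: /19


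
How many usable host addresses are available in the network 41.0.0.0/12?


Host bits = 32 - 12 = 20
Total addresses = 2^20 = 1048576
Usable = total - 2 (network and broadcast)
Usable hosts: 1048574


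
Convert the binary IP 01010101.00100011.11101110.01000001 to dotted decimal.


01010101 = 85
00100011 = 35
11101110 = 238
01000001 = 65
IP: 85.35.238.65


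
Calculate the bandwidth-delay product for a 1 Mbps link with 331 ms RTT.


BDP = bandwidth * RTT
= 1 Mbps * 331 ms
= 1 * 1e6 * 331 / 1000 bits
= 331000 bits
= 41375 bytes
= 40.4053 KB
BDP = 331000 bits (41375 bytes)


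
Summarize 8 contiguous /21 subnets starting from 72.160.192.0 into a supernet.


Original prefix: /21
Number of subnets: 8 = 2^3
New prefix = 21 - 3 = 18
Supernet: 72.160.192.0/18


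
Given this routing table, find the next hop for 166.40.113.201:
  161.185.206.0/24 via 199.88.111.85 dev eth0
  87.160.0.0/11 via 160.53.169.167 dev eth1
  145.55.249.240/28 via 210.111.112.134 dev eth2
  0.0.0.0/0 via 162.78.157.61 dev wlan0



Longest prefix match for 166.40.113.201:
  /24 161.185.206.0: no
  /11 87.160.0.0: no
  /28 145.55.249.240: no
  /0 0.0.0.0: MATCH
Selected: next-hop 162.78.157.61 via wlan0 (matched /0)


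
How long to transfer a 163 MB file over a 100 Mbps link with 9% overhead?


Effective throughput = 100 * (1 - 9/100) = 91 Mbps
File size in Mb = 163 * 8 = 1304 Mb
Time = 1304 / 91
Time = 14.3297 seconds


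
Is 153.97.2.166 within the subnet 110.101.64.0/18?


Subnet network: 110.101.64.0
Test IP AND mask: 153.97.0.0
No, 153.97.2.166 is not in 110.101.64.0/18


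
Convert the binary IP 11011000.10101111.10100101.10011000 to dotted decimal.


11011000 = 216
10101111 = 175
10100101 = 165
10011000 = 152
IP: 216.175.165.152


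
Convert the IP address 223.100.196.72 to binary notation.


223 = 11011111
100 = 01100100
196 = 11000100
72 = 01001000
Binary: 11011111.01100100.11000100.01001000


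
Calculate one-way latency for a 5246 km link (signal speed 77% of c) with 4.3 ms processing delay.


Speed = 0.77 * 3e5 km/s = 231000 km/s
Propagation delay = 5246 / 231000 = 0.0227 s = 22.71 ms
Processing delay = 4.3 ms
Total one-way latency = 27.01 ms


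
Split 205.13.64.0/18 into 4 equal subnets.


New prefix = 18 + 2 = 20
Each subnet has 4096 addresses
  205.13.64.0/20
  205.13.80.0/20
  205.13.96.0/20
  205.13.112.0/20
Subnets: 205.13.64.0/20, 205.13.80.0/20, 205.13.96.0/20, 205.13.112.0/20


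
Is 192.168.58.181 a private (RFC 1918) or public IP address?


RFC 1918 private ranges:
  10.0.0.0/8 (10.0.0.0 - 10.255.255.255)
  172.16.0.0/12 (172.16.0.0 - 172.31.255.255)
  192.168.0.0/16 (192.168.0.0 - 192.168.255.255)
Private (in 192.168.0.0/16)


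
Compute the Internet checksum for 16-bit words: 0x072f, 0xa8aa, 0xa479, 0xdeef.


Sum all words (with carry folding):
+ 0x072f = 0x072f
+ 0xa8aa = 0xafd9
+ 0xa479 = 0x5453
+ 0xdeef = 0x3343
One's complement: ~0x3343
Checksum = 0xccbc


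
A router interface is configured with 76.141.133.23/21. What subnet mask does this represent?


/21 means 21 network bits, 11 host bits
Binary: 11111111111111111111100000000000
Mask: 255.255.248.0


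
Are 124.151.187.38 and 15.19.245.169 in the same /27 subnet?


Mask: 255.255.255.224
124.151.187.38 AND mask = 124.151.187.32
15.19.245.169 AND mask = 15.19.245.160
No, different subnets (124.151.187.32 vs 15.19.245.160)


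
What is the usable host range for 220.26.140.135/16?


Network: 220.26.0.0
Broadcast: 220.26.255.255
First usable = network + 1
Last usable = broadcast - 1
Range: 220.26.0.1 to 220.26.255.254


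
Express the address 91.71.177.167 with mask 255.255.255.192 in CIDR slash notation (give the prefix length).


Binary: 11111111.11111111.11111111.11000000
Count leading 1s
Prefix: /26


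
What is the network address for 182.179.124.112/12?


IP:   10110110.10110011.01111100.01110000
Mask: 11111111.11110000.00000000.00000000
AND operation:
Net:  10110110.10110000.00000000.00000000
Network: 182.176.0.0/12


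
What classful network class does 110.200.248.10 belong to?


First octet: 110
Binary: 01101110
0xxxxxxx -> Class A (1-126)
Class A, default mask 255.0.0.0 (/8)


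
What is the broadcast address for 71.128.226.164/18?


Network: 71.128.192.0/18
Host bits = 14
Set all host bits to 1:
Broadcast: 71.128.255.255


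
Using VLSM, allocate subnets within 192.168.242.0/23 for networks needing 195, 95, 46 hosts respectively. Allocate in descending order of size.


195 hosts -> /24 (254 usable): 192.168.242.0/24
95 hosts -> /25 (126 usable): 192.168.243.0/25
46 hosts -> /26 (62 usable): 192.168.243.128/26
Allocation: 192.168.242.0/24 (195 hosts, 254 usable); 192.168.243.0/25 (95 hosts, 126 usable); 192.168.243.128/26 (46 hosts, 62 usable)


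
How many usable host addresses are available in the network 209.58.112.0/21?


Host bits = 32 - 21 = 11
Total addresses = 2^11 = 2048
Usable = total - 2 (network and broadcast)
Usable hosts: 2046


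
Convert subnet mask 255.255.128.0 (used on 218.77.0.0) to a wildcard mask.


Subnet mask: 255.255.128.0
Wildcard = 255.255.255.255 - subnet mask
255 - 255 = 0
255 - 255 = 0
255 - 128 = 127
255 - 0 = 255
Wildcard: 0.0.127.255


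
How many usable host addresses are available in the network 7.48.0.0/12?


Host bits = 32 - 12 = 20
Total addresses = 2^20 = 1048576
Usable = total - 2 (network and broadcast)
Usable hosts: 1048574


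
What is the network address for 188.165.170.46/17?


IP:   10111100.10100101.10101010.00101110
Mask: 11111111.11111111.10000000.00000000
AND operation:
Net:  10111100.10100101.10000000.00000000
Network: 188.165.128.0/17


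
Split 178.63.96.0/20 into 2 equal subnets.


New prefix = 20 + 1 = 21
Each subnet has 2048 addresses
  178.63.96.0/21
  178.63.104.0/21
Subnets: 178.63.96.0/21, 178.63.104.0/21


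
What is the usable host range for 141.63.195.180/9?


Network: 141.0.0.0
Broadcast: 141.127.255.255
First usable = network + 1
Last usable = broadcast - 1
Range: 141.0.0.1 to 141.127.255.254


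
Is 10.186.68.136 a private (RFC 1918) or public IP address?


RFC 1918 private ranges:
  10.0.0.0/8 (10.0.0.0 - 10.255.255.255)
  172.16.0.0/12 (172.16.0.0 - 172.31.255.255)
  192.168.0.0/16 (192.168.0.0 - 192.168.255.255)
Private (in 10.0.0.0/8)


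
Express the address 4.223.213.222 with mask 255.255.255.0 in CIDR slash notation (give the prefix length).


Binary: 11111111.11111111.11111111.00000000
Count leading 1s
Prefix: /24


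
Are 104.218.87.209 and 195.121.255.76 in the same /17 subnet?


Mask: 255.255.128.0
104.218.87.209 AND mask = 104.218.0.0
195.121.255.76 AND mask = 195.121.128.0
No, different subnets (104.218.0.0 vs 195.121.128.0)


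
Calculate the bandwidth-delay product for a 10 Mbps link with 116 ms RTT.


BDP = bandwidth * RTT
= 10 Mbps * 116 ms
= 10 * 1e6 * 116 / 1000 bits
= 1160000 bits
= 145000 bytes
= 141.6016 KB
BDP = 1160000 bits (145000 bytes)


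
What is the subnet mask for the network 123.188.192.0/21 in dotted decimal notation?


/21 means 21 network bits, 11 host bits
Binary: 11111111111111111111100000000000
Mask: 255.255.248.0


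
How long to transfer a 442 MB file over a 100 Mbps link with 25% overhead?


Effective throughput = 100 * (1 - 25/100) = 75 Mbps
File size in Mb = 442 * 8 = 3536 Mb
Time = 3536 / 75
Time = 47.1467 seconds


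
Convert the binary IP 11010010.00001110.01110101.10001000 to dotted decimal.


11010010 = 210
00001110 = 14
01110101 = 117
10001000 = 136
IP: 210.14.117.136


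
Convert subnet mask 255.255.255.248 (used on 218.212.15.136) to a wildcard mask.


Subnet mask: 255.255.255.248
Wildcard = 255.255.255.255 - subnet mask
255 - 255 = 0
255 - 255 = 0
255 - 255 = 0
255 - 248 = 7
Wildcard: 0.0.0.7


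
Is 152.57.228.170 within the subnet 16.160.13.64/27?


Subnet network: 16.160.13.64
Test IP AND mask: 152.57.228.160
No, 152.57.228.170 is not in 16.160.13.64/27


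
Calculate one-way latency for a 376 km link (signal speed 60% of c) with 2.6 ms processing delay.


Speed = 0.6 * 3e5 km/s = 180000 km/s
Propagation delay = 376 / 180000 = 0.0021 s = 2.0889 ms
Processing delay = 2.6 ms
Total one-way latency = 4.6889 ms


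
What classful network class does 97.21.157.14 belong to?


First octet: 97
Binary: 01100001
0xxxxxxx -> Class A (1-126)
Class A, default mask 255.0.0.0 (/8)


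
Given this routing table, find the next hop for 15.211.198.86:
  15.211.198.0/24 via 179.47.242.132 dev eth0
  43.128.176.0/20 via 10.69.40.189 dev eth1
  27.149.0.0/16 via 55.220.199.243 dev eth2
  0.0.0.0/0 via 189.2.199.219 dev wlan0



Longest prefix match for 15.211.198.86:
  /24 15.211.198.0: MATCH
  /20 43.128.176.0: no
  /16 27.149.0.0: no
  /0 0.0.0.0: MATCH
Selected: next-hop 179.47.242.132 via eth0 (matched /24)


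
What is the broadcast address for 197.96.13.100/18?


Network: 197.96.0.0/18
Host bits = 14
Set all host bits to 1:
Broadcast: 197.96.63.255


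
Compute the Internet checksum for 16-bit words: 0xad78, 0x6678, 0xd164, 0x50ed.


Sum all words (with carry folding):
+ 0xad78 = 0xad78
+ 0x6678 = 0x13f1
+ 0xd164 = 0xe555
+ 0x50ed = 0x3643
One's complement: ~0x3643
Checksum = 0xc9bc


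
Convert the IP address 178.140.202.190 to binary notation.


178 = 10110010
140 = 10001100
202 = 11001010
190 = 10111110
Binary: 10110010.10001100.11001010.10111110


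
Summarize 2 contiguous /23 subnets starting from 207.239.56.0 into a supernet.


Original prefix: /23
Number of subnets: 2 = 2^1
New prefix = 23 - 1 = 22
Supernet: 207.239.56.0/22


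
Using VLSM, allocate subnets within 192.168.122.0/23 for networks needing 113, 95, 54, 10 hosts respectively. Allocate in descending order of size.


113 hosts -> /25 (126 usable): 192.168.122.0/25
95 hosts -> /25 (126 usable): 192.168.122.128/25
54 hosts -> /26 (62 usable): 192.168.123.0/26
10 hosts -> /28 (14 usable): 192.168.123.64/28
Allocation: 192.168.122.0/25 (113 hosts, 126 usable); 192.168.122.128/25 (95 hosts, 126 usable); 192.168.123.0/26 (54 hosts, 62 usable); 192.168.123.64/28 (10 hosts, 14 usable)


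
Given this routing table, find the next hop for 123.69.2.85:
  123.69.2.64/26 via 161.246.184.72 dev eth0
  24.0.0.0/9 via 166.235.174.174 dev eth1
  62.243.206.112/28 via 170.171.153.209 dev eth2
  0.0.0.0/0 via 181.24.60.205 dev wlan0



Longest prefix match for 123.69.2.85:
  /26 123.69.2.64: MATCH
  /9 24.0.0.0: no
  /28 62.243.206.112: no
  /0 0.0.0.0: MATCH
Selected: next-hop 161.246.184.72 via eth0 (matched /26)


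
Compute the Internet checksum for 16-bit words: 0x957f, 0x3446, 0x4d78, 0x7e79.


Sum all words (with carry folding):
+ 0x957f = 0x957f
+ 0x3446 = 0xc9c5
+ 0x4d78 = 0x173e
+ 0x7e79 = 0x95b7
One's complement: ~0x95b7
Checksum = 0x6a48


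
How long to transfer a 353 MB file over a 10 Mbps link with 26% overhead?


Effective throughput = 10 * (1 - 26/100) = 7.4 Mbps
File size in Mb = 353 * 8 = 2824 Mb
Time = 2824 / 7.4
Time = 381.6216 seconds


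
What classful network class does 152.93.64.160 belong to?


First octet: 152
Binary: 10011000
10xxxxxx -> Class B (128-191)
Class B, default mask 255.255.0.0 (/16)


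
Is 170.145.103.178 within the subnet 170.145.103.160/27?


Subnet network: 170.145.103.160
Test IP AND mask: 170.145.103.160
Yes, 170.145.103.178 is in 170.145.103.160/27


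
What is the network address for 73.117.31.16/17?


IP:   01001001.01110101.00011111.00010000
Mask: 11111111.11111111.10000000.00000000
AND operation:
Net:  01001001.01110101.00000000.00000000
Network: 73.117.0.0/17


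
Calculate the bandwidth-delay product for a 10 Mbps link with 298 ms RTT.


BDP = bandwidth * RTT
= 10 Mbps * 298 ms
= 10 * 1e6 * 298 / 1000 bits
= 2980000 bits
= 372500 bytes
= 363.7695 KB
BDP = 2980000 bits (372500 bytes)


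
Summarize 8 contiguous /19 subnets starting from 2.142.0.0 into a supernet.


Original prefix: /19
Number of subnets: 8 = 2^3
New prefix = 19 - 3 = 16
Supernet: 2.142.0.0/16


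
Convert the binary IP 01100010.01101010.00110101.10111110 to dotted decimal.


01100010 = 98
01101010 = 106
00110101 = 53
10111110 = 190
IP: 98.106.53.190


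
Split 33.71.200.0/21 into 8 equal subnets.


New prefix = 21 + 3 = 24
Each subnet has 256 addresses
  33.71.200.0/24
  33.71.201.0/24
  33.71.202.0/24
  33.71.203.0/24
  33.71.204.0/24
  33.71.205.0/24
  33.71.206.0/24
  33.71.207.0/24
Subnets: 33.71.200.0/24, 33.71.201.0/24, 33.71.202.0/24, 33.71.203.0/24, 33.71.204.0/24, 33.71.205.0/24, 33.71.206.0/24, 33.71.207.0/24


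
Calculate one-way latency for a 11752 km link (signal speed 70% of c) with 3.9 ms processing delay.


Speed = 0.7 * 3e5 km/s = 210000 km/s
Propagation delay = 11752 / 210000 = 0.056 s = 55.9619 ms
Processing delay = 3.9 ms
Total one-way latency = 59.8619 ms


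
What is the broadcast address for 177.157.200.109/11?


Network: 177.128.0.0/11
Host bits = 21
Set all host bits to 1:
Broadcast: 177.159.255.255


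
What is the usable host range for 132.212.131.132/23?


Network: 132.212.130.0
Broadcast: 132.212.131.255
First usable = network + 1
Last usable = broadcast - 1
Range: 132.212.130.1 to 132.212.131.254


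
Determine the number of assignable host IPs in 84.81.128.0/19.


Host bits = 32 - 19 = 13
Total addresses = 2^13 = 8192
Usable = total - 2 (network and broadcast)
Usable hosts: 8190


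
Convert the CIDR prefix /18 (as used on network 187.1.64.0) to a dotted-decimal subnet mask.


/18 means 18 network bits, 14 host bits
Binary: 11111111111111111100000000000000
Mask: 255.255.192.0


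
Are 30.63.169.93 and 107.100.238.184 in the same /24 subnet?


Mask: 255.255.255.0
30.63.169.93 AND mask = 30.63.169.0
107.100.238.184 AND mask = 107.100.238.0
No, different subnets (30.63.169.0 vs 107.100.238.0)


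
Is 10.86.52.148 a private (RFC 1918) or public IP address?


RFC 1918 private ranges:
  10.0.0.0/8 (10.0.0.0 - 10.255.255.255)
  172.16.0.0/12 (172.16.0.0 - 172.31.255.255)
  192.168.0.0/16 (192.168.0.0 - 192.168.255.255)
Private (in 10.0.0.0/8)


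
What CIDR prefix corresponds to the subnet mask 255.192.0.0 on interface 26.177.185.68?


Binary: 11111111.11000000.00000000.00000000
Count leading 1s
Prefix: /10


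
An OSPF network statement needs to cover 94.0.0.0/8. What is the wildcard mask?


Subnet mask: 255.0.0.0
Wildcard = 255.255.255.255 - subnet mask
255 - 255 = 0
255 - 0 = 255
255 - 0 = 255
255 - 0 = 255
Wildcard: 0.255.255.255


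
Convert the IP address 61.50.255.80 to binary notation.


61 = 00111101
50 = 00110010
255 = 11111111
80 = 01010000
Binary: 00111101.00110010.11111111.01010000


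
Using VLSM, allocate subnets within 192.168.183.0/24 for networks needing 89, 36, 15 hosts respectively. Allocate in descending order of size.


89 hosts -> /25 (126 usable): 192.168.183.0/25
36 hosts -> /26 (62 usable): 192.168.183.128/26
15 hosts -> /27 (30 usable): 192.168.183.192/27
Allocation: 192.168.183.0/25 (89 hosts, 126 usable); 192.168.183.128/26 (36 hosts, 62 usable); 192.168.183.192/27 (15 hosts, 30 usable)


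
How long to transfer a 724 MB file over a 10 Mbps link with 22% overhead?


Effective throughput = 10 * (1 - 22/100) = 7.8 Mbps
File size in Mb = 724 * 8 = 5792 Mb
Time = 5792 / 7.8
Time = 742.5641 seconds


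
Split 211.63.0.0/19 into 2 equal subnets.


New prefix = 19 + 1 = 20
Each subnet has 4096 addresses
  211.63.0.0/20
  211.63.16.0/20
Subnets: 211.63.0.0/20, 211.63.16.0/20


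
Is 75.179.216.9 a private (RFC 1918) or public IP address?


RFC 1918 private ranges:
  10.0.0.0/8 (10.0.0.0 - 10.255.255.255)
  172.16.0.0/12 (172.16.0.0 - 172.31.255.255)
  192.168.0.0/16 (192.168.0.0 - 192.168.255.255)
Public (not in any RFC 1918 range)


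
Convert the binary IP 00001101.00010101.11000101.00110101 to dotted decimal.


00001101 = 13
00010101 = 21
11000101 = 197
00110101 = 53
IP: 13.21.197.53


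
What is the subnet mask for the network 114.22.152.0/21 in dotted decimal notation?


/21 means 21 network bits, 11 host bits
Binary: 11111111111111111111100000000000
Mask: 255.255.248.0


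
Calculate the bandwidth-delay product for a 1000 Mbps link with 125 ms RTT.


BDP = bandwidth * RTT
= 1000 Mbps * 125 ms
= 1000 * 1e6 * 125 / 1000 bits
= 125000000 bits
= 15625000 bytes
= 15258.7891 KB
BDP = 125000000 bits (15625000 bytes)


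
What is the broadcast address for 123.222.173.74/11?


Network: 123.192.0.0/11
Host bits = 21
Set all host bits to 1:
Broadcast: 123.223.255.255


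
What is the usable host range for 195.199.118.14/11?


Network: 195.192.0.0
Broadcast: 195.223.255.255
First usable = network + 1
Last usable = broadcast - 1
Range: 195.192.0.1 to 195.223.255.254


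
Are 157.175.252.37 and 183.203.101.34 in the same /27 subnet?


Mask: 255.255.255.224
157.175.252.37 AND mask = 157.175.252.32
183.203.101.34 AND mask = 183.203.101.32
No, different subnets (157.175.252.32 vs 183.203.101.32)


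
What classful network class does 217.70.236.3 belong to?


First octet: 217
Binary: 11011001
110xxxxx -> Class C (192-223)
Class C, default mask 255.255.255.0 (/24)


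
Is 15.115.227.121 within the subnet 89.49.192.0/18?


Subnet network: 89.49.192.0
Test IP AND mask: 15.115.192.0
No, 15.115.227.121 is not in 89.49.192.0/18


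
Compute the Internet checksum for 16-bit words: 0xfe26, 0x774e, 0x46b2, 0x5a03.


Sum all words (with carry folding):
+ 0xfe26 = 0xfe26
+ 0x774e = 0x7575
+ 0x46b2 = 0xbc27
+ 0x5a03 = 0x162b
One's complement: ~0x162b
Checksum = 0xe9d4


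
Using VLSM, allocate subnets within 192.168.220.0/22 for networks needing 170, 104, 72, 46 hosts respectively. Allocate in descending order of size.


170 hosts -> /24 (254 usable): 192.168.220.0/24
104 hosts -> /25 (126 usable): 192.168.221.0/25
72 hosts -> /25 (126 usable): 192.168.221.128/25
46 hosts -> /26 (62 usable): 192.168.222.0/26
Allocation: 192.168.220.0/24 (170 hosts, 254 usable); 192.168.221.0/25 (104 hosts, 126 usable); 192.168.221.128/25 (72 hosts, 126 usable); 192.168.222.0/26 (46 hosts, 62 usable)


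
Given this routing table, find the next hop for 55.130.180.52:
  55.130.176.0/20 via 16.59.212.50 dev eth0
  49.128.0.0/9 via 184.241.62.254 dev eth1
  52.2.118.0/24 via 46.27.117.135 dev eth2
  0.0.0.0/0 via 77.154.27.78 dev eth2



Longest prefix match for 55.130.180.52:
  /20 55.130.176.0: MATCH
  /9 49.128.0.0: no
  /24 52.2.118.0: no
  /0 0.0.0.0: MATCH
Selected: next-hop 16.59.212.50 via eth0 (matched /20)


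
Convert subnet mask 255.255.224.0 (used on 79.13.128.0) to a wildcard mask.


Subnet mask: 255.255.224.0
Wildcard = 255.255.255.255 - subnet mask
255 - 255 = 0
255 - 255 = 0
255 - 224 = 31
255 - 0 = 255
Wildcard: 0.0.31.255


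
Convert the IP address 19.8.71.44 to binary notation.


19 = 00010011
8 = 00001000
71 = 01000111
44 = 00101100
Binary: 00010011.00001000.01000111.00101100


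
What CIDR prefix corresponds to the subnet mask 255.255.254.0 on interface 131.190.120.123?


Binary: 11111111.11111111.11111110.00000000
Count leading 1s
Prefix: /23


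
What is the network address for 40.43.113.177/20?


IP:   00101000.00101011.01110001.10110001
Mask: 11111111.11111111.11110000.00000000
AND operation:
Net:  00101000.00101011.01110000.00000000
Network: 40.43.112.0/20


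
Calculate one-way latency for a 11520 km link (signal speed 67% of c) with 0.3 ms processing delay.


Speed = 0.67 * 3e5 km/s = 201000 km/s
Propagation delay = 11520 / 201000 = 0.0573 s = 57.3134 ms
Processing delay = 0.3 ms
Total one-way latency = 57.6134 ms


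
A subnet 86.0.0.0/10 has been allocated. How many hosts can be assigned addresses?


Host bits = 32 - 10 = 22
Total addresses = 2^22 = 4194304
Usable = total - 2 (network and broadcast)
Usable hosts: 4194302


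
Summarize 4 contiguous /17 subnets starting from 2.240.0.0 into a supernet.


Original prefix: /17
Number of subnets: 4 = 2^2
New prefix = 17 - 2 = 15
Supernet: 2.240.0.0/15


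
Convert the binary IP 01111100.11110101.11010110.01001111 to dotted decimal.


01111100 = 124
11110101 = 245
11010110 = 214
01001111 = 79
IP: 124.245.214.79


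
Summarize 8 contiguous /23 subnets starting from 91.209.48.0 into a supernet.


Original prefix: /23
Number of subnets: 8 = 2^3
New prefix = 23 - 3 = 20
Supernet: 91.209.48.0/20


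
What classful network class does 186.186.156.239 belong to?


First octet: 186
Binary: 10111010
10xxxxxx -> Class B (128-191)
Class B, default mask 255.255.0.0 (/16)


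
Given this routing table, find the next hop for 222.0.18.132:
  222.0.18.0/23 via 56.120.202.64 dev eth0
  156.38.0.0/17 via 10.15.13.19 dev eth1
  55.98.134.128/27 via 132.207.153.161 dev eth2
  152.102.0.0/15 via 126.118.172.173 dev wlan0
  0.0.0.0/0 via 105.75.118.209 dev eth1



Longest prefix match for 222.0.18.132:
  /23 222.0.18.0: MATCH
  /17 156.38.0.0: no
  /27 55.98.134.128: no
  /15 152.102.0.0: no
  /0 0.0.0.0: MATCH
Selected: next-hop 56.120.202.64 via eth0 (matched /23)


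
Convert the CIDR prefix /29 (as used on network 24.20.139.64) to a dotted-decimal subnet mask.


/29 means 29 network bits, 3 host bits
Binary: 11111111111111111111111111111000
Mask: 255.255.255.248


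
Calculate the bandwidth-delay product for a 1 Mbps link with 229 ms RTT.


BDP = bandwidth * RTT
= 1 Mbps * 229 ms
= 1 * 1e6 * 229 / 1000 bits
= 229000 bits
= 28625 bytes
= 27.9541 KB
BDP = 229000 bits (28625 bytes)


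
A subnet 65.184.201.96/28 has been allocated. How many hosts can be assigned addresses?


Host bits = 32 - 28 = 4
Total addresses = 2^4 = 16
Usable = total - 2 (network and broadcast)
Usable hosts: 14


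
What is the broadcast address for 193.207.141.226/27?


Network: 193.207.141.224/27
Host bits = 5
Set all host bits to 1:
Broadcast: 193.207.141.255


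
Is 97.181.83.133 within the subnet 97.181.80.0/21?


Subnet network: 97.181.80.0
Test IP AND mask: 97.181.80.0
Yes, 97.181.83.133 is in 97.181.80.0/21


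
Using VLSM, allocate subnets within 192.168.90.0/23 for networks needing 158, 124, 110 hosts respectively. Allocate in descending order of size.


158 hosts -> /24 (254 usable): 192.168.90.0/24
124 hosts -> /25 (126 usable): 192.168.91.0/25
110 hosts -> /25 (126 usable): 192.168.91.128/25
Allocation: 192.168.90.0/24 (158 hosts, 254 usable); 192.168.91.0/25 (124 hosts, 126 usable); 192.168.91.128/25 (110 hosts, 126 usable)


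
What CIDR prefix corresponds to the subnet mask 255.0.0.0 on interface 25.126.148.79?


Binary: 11111111.00000000.00000000.00000000
Count leading 1s
Prefix: /8


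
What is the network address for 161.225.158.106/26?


IP:   10100001.11100001.10011110.01101010
Mask: 11111111.11111111.11111111.11000000
AND operation:
Net:  10100001.11100001.10011110.01000000
Network: 161.225.158.64/26


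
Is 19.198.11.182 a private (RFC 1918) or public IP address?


RFC 1918 private ranges:
  10.0.0.0/8 (10.0.0.0 - 10.255.255.255)
  172.16.0.0/12 (172.16.0.0 - 172.31.255.255)
  192.168.0.0/16 (192.168.0.0 - 192.168.255.255)
Public (not in any RFC 1918 range)


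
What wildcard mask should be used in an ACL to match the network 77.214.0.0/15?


Subnet mask: 255.254.0.0
Wildcard = 255.255.255.255 - subnet mask
255 - 255 = 0
255 - 254 = 1
255 - 0 = 255
255 - 0 = 255
Wildcard: 0.1.255.255
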